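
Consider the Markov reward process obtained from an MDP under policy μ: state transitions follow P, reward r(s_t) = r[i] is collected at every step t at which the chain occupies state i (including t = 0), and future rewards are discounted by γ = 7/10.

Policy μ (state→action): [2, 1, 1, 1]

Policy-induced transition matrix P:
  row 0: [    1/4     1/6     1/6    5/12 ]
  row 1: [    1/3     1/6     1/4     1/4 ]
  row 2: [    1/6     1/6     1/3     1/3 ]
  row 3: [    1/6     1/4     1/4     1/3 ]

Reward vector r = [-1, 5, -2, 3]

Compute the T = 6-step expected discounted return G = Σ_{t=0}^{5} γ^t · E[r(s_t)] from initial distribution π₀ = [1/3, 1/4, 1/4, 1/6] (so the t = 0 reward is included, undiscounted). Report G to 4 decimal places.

G = 3.3241

t=0: π = [0.3333, 0.2500, 0.2500, 0.1667], E[r] = 0.9167, γ^t·E[r] = 0.916667, running G = 0.916667
t=1: π = [0.2361, 0.1806, 0.2431, 0.3403], E[r] = 1.2014, γ^t·E[r] = 0.840972, running G = 1.757639
t=2: π = [0.2164, 0.1950, 0.2506, 0.3380], E[r] = 1.2714, γ^t·E[r] = 0.622992, running G = 2.380631
t=3: π = [0.2172, 0.1948, 0.2528, 0.3351], E[r] = 1.2566, γ^t·E[r] = 0.431016, running G = 2.811647
t=4: π = [0.2172, 0.1946, 0.2530, 0.3352], E[r] = 1.2554, γ^t·E[r] = 0.301417, running G = 3.113064
t=5: π = [0.2172, 0.1946, 0.2530, 0.3352], E[r] = 1.2555, γ^t·E[r] = 0.211012, running G = 3.324076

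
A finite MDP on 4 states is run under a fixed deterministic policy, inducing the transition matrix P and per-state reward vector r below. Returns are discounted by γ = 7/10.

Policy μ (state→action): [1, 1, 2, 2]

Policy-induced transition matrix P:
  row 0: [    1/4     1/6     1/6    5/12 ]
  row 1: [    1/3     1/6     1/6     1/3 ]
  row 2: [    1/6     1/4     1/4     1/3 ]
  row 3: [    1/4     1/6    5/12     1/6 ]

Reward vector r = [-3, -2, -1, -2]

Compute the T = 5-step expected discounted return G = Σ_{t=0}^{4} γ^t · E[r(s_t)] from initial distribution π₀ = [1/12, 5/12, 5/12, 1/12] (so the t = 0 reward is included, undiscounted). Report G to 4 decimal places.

t=0: π = [0.0833, 0.4167, 0.4167, 0.0833], E[r] = -1.6667, γ^t·E[r] = -1.666667, running G = -1.666667
t=1: π = [0.2500, 0.2014, 0.2222, 0.3264], E[r] = -2.0278, γ^t·E[r] = -1.419444, running G = -3.086111
t=2: π = [0.2483, 0.1852, 0.2668, 0.2998], E[r] = -1.9815, γ^t·E[r] = -0.970926, running G = -4.057037
t=3: π = [0.2432, 0.1889, 0.2638, 0.3041], E[r] = -1.9794, γ^t·E[r] = -0.678920, running G = -4.735957
t=4: π = [0.2438, 0.1887, 0.2647, 0.3029], E[r] = -1.9791, γ^t·E[r] = -0.475179, running G = -5.211136

G = -5.2111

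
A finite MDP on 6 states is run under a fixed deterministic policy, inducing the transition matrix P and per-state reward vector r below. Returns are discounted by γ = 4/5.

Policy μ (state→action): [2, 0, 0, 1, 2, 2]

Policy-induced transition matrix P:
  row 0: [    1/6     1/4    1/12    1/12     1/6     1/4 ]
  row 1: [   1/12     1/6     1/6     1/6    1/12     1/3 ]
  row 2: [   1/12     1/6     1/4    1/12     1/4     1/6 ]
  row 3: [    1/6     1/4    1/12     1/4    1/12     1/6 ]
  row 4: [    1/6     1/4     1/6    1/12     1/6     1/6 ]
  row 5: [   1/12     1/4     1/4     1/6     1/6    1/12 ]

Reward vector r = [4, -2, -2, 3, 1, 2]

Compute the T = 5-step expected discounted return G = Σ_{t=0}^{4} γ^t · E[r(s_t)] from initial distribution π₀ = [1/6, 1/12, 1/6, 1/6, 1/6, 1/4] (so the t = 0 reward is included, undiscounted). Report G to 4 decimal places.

t=0: π = [0.1667, 0.0833, 0.1667, 0.1667, 0.1667, 0.2500], E[r] = 1.3333, γ^t·E[r] = 1.333333, running G = 1.333333
t=1: π = [0.1250, 0.2292, 0.1736, 0.1389, 0.1597, 0.1736], E[r] = 0.6181, γ^t·E[r] = 0.494444, running G = 1.827778
t=2: π = [0.1186, 0.2164, 0.1736, 0.1400, 0.1505, 0.2008], E[r] = 0.6667, γ^t·E[r] = 0.426667, running G = 2.254444
t=3: π = [0.1174, 0.2175, 0.1763, 0.1414, 0.1514, 0.1959], E[r] = 0.6496, γ^t·E[r] = 0.332617, running G = 2.587062
t=4: π = [0.1175, 0.2172, 0.1761, 0.1414, 0.1514, 0.1964], E[r] = 0.6518, γ^t·E[r] = 0.266971, running G = 2.854033

G = 2.8540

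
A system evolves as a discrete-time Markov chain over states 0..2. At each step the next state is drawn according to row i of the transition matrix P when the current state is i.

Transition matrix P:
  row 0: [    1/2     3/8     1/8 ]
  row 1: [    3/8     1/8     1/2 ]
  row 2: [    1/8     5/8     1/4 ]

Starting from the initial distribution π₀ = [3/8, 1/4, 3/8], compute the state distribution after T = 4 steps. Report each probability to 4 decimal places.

π = [0.3448, 0.3559, 0.2993]

t=0: π = [0.3750, 0.2500, 0.3750]
t=1: π = [0.3281, 0.4063, 0.2656]
t=2: π = [0.3496, 0.3398, 0.3105]
t=3: π = [0.3411, 0.3677, 0.2913]
t=4: π = [0.3448, 0.3559, 0.2993]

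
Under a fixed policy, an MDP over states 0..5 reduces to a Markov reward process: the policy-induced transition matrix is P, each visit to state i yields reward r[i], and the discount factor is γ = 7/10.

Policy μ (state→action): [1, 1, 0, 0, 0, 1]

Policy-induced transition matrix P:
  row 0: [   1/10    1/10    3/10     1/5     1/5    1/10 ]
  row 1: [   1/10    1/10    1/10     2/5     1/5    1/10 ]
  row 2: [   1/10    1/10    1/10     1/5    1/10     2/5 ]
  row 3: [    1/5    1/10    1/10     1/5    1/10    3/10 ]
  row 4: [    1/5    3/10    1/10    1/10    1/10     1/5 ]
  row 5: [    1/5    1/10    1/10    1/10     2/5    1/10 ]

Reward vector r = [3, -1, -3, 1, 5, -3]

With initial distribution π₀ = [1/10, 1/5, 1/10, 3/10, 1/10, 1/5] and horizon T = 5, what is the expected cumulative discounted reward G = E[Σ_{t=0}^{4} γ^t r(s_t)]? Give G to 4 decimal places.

G = 0.9089

t=0: π = [0.1000, 0.2000, 0.1000, 0.3000, 0.1000, 0.2000], E[r] = 0.0000, γ^t·E[r] = 0.000000, running G = 0.000000
t=1: π = [0.1600, 0.1200, 0.1200, 0.2100, 0.1900, 0.2000], E[r] = 0.5600, γ^t·E[r] = 0.392000, running G = 0.392000
t=2: π = [0.1600, 0.1380, 0.1320, 0.1850, 0.1880, 0.1970], E[r] = 0.4800, γ^t·E[r] = 0.235200, running G = 0.627200
t=3: π = [0.1570, 0.1376, 0.1320, 0.1891, 0.1889, 0.1954], E[r] = 0.4848, γ^t·E[r] = 0.166286, running G = 0.793486
t=4: π = [0.1573, 0.1378, 0.1314, 0.1891, 0.1881, 0.1963], E[r] = 0.4806, γ^t·E[r] = 0.115392, running G = 0.908878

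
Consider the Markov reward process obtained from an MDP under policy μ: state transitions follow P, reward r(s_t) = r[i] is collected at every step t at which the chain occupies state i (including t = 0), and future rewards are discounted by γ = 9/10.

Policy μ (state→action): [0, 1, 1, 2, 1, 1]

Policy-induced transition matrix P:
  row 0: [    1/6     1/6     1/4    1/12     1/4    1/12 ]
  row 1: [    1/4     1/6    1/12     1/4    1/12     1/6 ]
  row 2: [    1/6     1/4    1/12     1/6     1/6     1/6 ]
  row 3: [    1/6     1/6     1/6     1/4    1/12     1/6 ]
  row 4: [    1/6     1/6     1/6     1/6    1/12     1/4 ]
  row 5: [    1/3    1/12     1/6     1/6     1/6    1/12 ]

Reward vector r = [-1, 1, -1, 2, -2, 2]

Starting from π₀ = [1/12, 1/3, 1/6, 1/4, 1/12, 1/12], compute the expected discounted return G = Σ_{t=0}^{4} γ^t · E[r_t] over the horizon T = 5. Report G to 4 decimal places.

G = 1.2599

t=0: π = [0.0833, 0.3333, 0.1667, 0.2500, 0.0833, 0.0833], E[r] = 0.5833, γ^t·E[r] = 0.583333, running G = 0.583333
t=1: π = [0.2083, 0.1736, 0.1319, 0.2083, 0.1181, 0.1597], E[r] = 0.3333, γ^t·E[r] = 0.300000, running G = 0.883333
t=2: π = [0.2078, 0.1644, 0.1586, 0.1811, 0.1424, 0.1458], E[r] = 0.1672, γ^t·E[r] = 0.135469, running G = 1.018802
t=3: π = [0.2047, 0.1677, 0.1571, 0.1781, 0.1433, 0.1491], E[r] = 0.1738, γ^t·E[r] = 0.126668, running G = 1.145470
t=4: π = [0.2055, 0.1673, 0.1567, 0.1784, 0.1430, 0.1491], E[r] = 0.1744, γ^t·E[r] = 0.114431, running G = 1.259901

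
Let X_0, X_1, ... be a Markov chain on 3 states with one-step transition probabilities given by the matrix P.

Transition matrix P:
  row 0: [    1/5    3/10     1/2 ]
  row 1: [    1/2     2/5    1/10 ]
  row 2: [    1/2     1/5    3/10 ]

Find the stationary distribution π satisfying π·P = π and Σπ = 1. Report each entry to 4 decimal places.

π = [0.3846, 0.2981, 0.3173]

Balance equations π_j = Σ_i π_i·P[i][j]:
  π_0 = 1/5·π_0 + 1/2·π_1 + 1/2·π_2
  π_1 = 3/10·π_0 + 2/5·π_1 + 1/5·π_2
  normalize: π_0 + π_1 + π_2 = 1
Solving the linear system gives exactly π = [5/13, 31/104, 33/104].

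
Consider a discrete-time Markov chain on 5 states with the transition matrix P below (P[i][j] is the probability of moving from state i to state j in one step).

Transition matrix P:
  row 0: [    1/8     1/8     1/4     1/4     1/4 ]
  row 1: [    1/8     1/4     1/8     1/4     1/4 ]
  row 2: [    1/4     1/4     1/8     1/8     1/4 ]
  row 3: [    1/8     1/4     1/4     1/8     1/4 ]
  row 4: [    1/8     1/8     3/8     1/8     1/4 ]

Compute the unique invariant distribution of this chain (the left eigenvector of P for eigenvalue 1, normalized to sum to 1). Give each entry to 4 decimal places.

π = [0.1535, 0.1996, 0.2278, 0.1691, 0.2500]

Balance equations π_j = Σ_i π_i·P[i][j]:
  π_0 = 1/8·π_0 + 1/8·π_1 + 1/4·π_2 + 1/8·π_3 + 1/8·π_4
  π_1 = 1/8·π_0 + 1/4·π_1 + 1/4·π_2 + 1/4·π_3 + 1/8·π_4
  π_2 = 1/4·π_0 + 1/8·π_1 + 1/8·π_2 + 1/4·π_3 + 3/8·π_4
  π_3 = 1/4·π_0 + 1/4·π_1 + 1/8·π_2 + 1/8·π_3 + 1/8·π_4
  normalize: π_0 + π_1 + π_2 + π_3 + π_4 = 1
Solving the linear system gives exactly π = [353/2300, 459/2300, 131/575, 389/2300, 1/4].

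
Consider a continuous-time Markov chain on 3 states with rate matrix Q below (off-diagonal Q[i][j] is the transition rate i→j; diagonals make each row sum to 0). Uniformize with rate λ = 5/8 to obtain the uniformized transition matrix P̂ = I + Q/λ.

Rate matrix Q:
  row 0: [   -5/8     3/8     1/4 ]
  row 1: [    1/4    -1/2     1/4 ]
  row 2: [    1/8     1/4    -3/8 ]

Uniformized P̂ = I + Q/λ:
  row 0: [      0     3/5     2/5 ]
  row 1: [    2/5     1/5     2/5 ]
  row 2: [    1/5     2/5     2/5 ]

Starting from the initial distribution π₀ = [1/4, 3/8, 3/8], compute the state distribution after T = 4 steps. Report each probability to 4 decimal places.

t=0: π = [0.2500, 0.3750, 0.3750]
t=1: π = [0.2250, 0.3750, 0.4000]
t=2: π = [0.2300, 0.3700, 0.4000]
t=3: π = [0.2280, 0.3720, 0.4000]
t=4: π = [0.2288, 0.3712, 0.4000]

π = [0.2288, 0.3712, 0.4000]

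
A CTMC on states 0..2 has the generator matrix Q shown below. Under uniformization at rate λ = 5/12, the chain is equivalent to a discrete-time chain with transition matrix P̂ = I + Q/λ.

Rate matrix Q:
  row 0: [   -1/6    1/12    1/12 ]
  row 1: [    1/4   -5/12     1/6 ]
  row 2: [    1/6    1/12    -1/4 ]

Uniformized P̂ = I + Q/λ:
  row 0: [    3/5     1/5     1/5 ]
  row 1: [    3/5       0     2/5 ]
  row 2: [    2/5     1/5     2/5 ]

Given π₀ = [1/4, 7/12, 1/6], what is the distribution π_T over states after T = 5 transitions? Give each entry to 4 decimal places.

π = [0.5417, 0.1665, 0.2918]

t=0: π = [0.2500, 0.5833, 0.1667]
t=1: π = [0.5667, 0.0833, 0.3500]
t=2: π = [0.5300, 0.1833, 0.2867]
t=3: π = [0.5427, 0.1633, 0.2940]
t=4: π = [0.5412, 0.1673, 0.2915]
t=5: π = [0.5417, 0.1665, 0.2918]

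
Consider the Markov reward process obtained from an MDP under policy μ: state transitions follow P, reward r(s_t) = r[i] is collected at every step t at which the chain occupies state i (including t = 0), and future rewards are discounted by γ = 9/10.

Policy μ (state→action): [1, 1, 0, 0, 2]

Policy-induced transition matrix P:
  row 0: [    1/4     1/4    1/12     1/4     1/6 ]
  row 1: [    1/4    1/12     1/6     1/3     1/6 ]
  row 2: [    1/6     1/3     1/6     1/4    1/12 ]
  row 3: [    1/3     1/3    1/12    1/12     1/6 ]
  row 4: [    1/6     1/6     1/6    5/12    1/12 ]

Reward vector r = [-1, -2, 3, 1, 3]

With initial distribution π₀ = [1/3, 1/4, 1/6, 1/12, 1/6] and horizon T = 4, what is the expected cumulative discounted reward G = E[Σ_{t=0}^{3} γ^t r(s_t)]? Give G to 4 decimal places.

t=0: π = [0.3333, 0.2500, 0.1667, 0.0833, 0.1667], E[r] = 0.2500, γ^t·E[r] = 0.250000, running G = 0.250000
t=1: π = [0.2292, 0.2153, 0.1319, 0.2847, 0.1389], E[r] = 0.4375, γ^t·E[r] = 0.393750, running G = 0.643750
t=2: π = [0.2512, 0.2373, 0.1238, 0.2436, 0.1441], E[r] = 0.3218, γ^t·E[r] = 0.260625, running G = 0.904375
t=3: π = [0.2480, 0.2291, 0.1254, 0.2532, 0.1443], E[r] = 0.3564, γ^t·E[r] = 0.259805, running G = 1.164180

G = 1.1642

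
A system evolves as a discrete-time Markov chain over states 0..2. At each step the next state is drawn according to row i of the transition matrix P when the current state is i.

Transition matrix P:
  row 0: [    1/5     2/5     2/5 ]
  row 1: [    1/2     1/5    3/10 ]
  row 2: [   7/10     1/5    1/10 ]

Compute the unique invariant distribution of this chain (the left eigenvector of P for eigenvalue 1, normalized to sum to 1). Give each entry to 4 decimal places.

π = [0.4286, 0.2857, 0.2857]

Balance equations π_j = Σ_i π_i·P[i][j]:
  π_0 = 1/5·π_0 + 1/2·π_1 + 7/10·π_2
  π_1 = 2/5·π_0 + 1/5·π_1 + 1/5·π_2
  normalize: π_0 + π_1 + π_2 = 1
Solving the linear system gives exactly π = [3/7, 2/7, 2/7].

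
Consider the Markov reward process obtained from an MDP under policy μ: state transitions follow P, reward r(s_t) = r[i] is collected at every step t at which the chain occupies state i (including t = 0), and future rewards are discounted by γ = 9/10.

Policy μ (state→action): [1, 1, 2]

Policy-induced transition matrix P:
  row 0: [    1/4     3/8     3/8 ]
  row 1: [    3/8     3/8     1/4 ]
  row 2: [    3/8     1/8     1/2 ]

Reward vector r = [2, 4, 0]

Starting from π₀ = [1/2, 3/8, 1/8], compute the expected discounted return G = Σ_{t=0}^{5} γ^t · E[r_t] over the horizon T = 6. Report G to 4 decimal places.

G = 9.3052

t=0: π = [0.5000, 0.3750, 0.1250], E[r] = 2.5000, γ^t·E[r] = 2.500000, running G = 2.500000
t=1: π = [0.3125, 0.3438, 0.3438], E[r] = 2.0000, γ^t·E[r] = 1.800000, running G = 4.300000
t=2: π = [0.3359, 0.2891, 0.3750], E[r] = 1.8281, γ^t·E[r] = 1.480781, running G = 5.780781
t=3: π = [0.3330, 0.2813, 0.3857], E[r] = 1.7910, γ^t·E[r] = 1.305650, running G = 7.086432
t=4: π = [0.3334, 0.2786, 0.3881], E[r] = 1.7810, γ^t·E[r] = 1.168518, running G = 8.254950
t=5: π = [0.3333, 0.2780, 0.3887], E[r] = 1.7786, γ^t·E[r] = 1.050243, running G = 9.305192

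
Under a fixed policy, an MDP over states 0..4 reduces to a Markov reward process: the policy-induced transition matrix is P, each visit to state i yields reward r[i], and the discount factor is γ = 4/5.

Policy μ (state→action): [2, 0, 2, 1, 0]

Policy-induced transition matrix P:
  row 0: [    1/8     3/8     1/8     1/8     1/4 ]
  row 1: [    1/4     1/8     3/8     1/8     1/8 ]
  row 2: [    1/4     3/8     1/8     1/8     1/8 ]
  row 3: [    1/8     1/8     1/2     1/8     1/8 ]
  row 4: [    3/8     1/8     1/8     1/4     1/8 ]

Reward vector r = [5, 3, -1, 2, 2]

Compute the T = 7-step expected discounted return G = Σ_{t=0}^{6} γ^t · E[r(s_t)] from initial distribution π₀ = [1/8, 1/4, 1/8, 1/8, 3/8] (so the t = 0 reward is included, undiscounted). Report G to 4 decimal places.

G = 8.7832

t=0: π = [0.1250, 0.2500, 0.1250, 0.1250, 0.3750], E[r] = 2.2500, γ^t·E[r] = 2.250000, running G = 2.250000
t=1: π = [0.2656, 0.1875, 0.2344, 0.1719, 0.1406], E[r] = 2.2813, γ^t·E[r] = 1.825000, running G = 4.075000
t=2: π = [0.2129, 0.2500, 0.2363, 0.1426, 0.1582], E[r] = 2.1797, γ^t·E[r] = 1.395000, running G = 5.470000
t=3: π = [0.2253, 0.2373, 0.2410, 0.1448, 0.1516], E[r] = 2.1904, γ^t·E[r] = 1.121500, running G = 6.591500
t=4: π = [0.2227, 0.2416, 0.2386, 0.1440, 0.1532], E[r] = 2.1938, γ^t·E[r] = 0.898575, running G = 7.490075
t=5: π = [0.2233, 0.2403, 0.2394, 0.1441, 0.1528], E[r] = 2.1921, γ^t·E[r] = 0.718323, running G = 8.208398
t=6: π = [0.2232, 0.2407, 0.2391, 0.1441, 0.1529], E[r] = 2.1928, γ^t·E[r] = 0.574824, running G = 8.783222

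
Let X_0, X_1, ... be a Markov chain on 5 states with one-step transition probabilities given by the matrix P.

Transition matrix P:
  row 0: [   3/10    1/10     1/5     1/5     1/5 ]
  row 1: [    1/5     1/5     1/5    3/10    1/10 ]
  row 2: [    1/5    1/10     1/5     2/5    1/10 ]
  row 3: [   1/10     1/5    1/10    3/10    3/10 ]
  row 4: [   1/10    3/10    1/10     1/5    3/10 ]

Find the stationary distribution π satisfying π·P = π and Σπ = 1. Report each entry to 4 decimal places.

π = [0.1676, 0.1897, 0.1508, 0.2768, 0.2151]

Balance equations π_j = Σ_i π_i·P[i][j]:
  π_0 = 3/10·π_0 + 1/5·π_1 + 1/5·π_2 + 1/10·π_3 + 1/10·π_4
  π_1 = 1/10·π_0 + 1/5·π_1 + 1/10·π_2 + 1/5·π_3 + 3/10·π_4
  π_2 = 1/5·π_0 + 1/5·π_1 + 1/5·π_2 + 1/10·π_3 + 1/10·π_4
  π_3 = 1/5·π_0 + 3/10·π_1 + 2/5·π_2 + 3/10·π_3 + 1/5·π_4
  normalize: π_0 + π_1 + π_2 + π_3 + π_4 = 1
Solving the linear system gives exactly π = [125/746, 283/1492, 225/1492, 413/1492, 321/1492].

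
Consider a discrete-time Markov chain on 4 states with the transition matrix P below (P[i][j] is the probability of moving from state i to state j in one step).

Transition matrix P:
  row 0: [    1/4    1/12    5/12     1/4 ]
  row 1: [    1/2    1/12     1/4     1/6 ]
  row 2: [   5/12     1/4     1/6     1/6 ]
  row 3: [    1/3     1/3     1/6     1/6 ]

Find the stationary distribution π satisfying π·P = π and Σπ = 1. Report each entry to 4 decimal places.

Balance equations π_j = Σ_i π_i·P[i][j]:
  π_0 = 1/4·π_0 + 1/2·π_1 + 5/12·π_2 + 1/3·π_3
  π_1 = 1/12·π_0 + 1/12·π_1 + 1/4·π_2 + 1/3·π_3
  π_2 = 5/12·π_0 + 1/4·π_1 + 1/6·π_2 + 1/6·π_3
  normalize: π_0 + π_1 + π_2 + π_3 = 1
Solving the linear system gives exactly π = [850/2389, 424/2389, 646/2389, 469/2389].

π = [0.3558, 0.1775, 0.2704, 0.1963]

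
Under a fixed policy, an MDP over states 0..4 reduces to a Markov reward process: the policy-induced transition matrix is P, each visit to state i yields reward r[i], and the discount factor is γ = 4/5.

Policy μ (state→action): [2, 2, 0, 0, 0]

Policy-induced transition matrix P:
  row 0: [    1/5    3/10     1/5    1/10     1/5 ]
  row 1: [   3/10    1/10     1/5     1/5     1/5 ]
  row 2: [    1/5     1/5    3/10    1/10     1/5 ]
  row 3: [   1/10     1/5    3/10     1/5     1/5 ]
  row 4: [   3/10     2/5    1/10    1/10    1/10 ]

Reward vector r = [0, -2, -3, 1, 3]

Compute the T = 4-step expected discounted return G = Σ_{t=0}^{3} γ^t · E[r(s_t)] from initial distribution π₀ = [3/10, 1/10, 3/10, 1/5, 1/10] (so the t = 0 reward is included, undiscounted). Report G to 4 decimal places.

t=0: π = [0.3000, 0.1000, 0.3000, 0.2000, 0.1000], E[r] = -0.6000, γ^t·E[r] = -0.600000, running G = -0.600000
t=1: π = [0.2000, 0.2400, 0.2400, 0.1300, 0.1900], E[r] = -0.5000, γ^t·E[r] = -0.400000, running G = -1.000000
t=2: π = [0.2300, 0.2340, 0.2180, 0.1370, 0.1810], E[r] = -0.4420, γ^t·E[r] = -0.282880, running G = -1.282880
t=3: π = [0.2278, 0.2358, 0.2174, 0.1371, 0.1819], E[r] = -0.4410, γ^t·E[r] = -0.225792, running G = -1.508672

G = -1.5087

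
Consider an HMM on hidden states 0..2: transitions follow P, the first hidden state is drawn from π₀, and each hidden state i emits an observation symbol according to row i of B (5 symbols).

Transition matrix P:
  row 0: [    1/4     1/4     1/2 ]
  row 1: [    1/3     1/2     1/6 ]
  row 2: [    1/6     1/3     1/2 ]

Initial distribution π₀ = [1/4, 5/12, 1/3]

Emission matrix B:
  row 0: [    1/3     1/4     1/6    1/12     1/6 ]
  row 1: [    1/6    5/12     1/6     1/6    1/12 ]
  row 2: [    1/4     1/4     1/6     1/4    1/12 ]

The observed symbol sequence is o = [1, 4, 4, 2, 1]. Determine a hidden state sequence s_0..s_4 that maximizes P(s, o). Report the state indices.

t=0: δ = [6.250e-02, 1.736e-01, 8.333e-02]  (obs o_0=1)
t=1: δ = [9.645e-03, 7.234e-03, 3.472e-03]  ψ = [1, 1, 2]  (obs o_1=4)
t=2: δ = [4.019e-04, 3.014e-04, 4.019e-04]  ψ = [0, 1, 0]  (obs o_2=4)
t=3: δ = [1.674e-05, 2.512e-05, 3.349e-05]  ψ = [0, 1, 0]  (obs o_3=2)
t=4: δ = [2.093e-06, 5.233e-06, 4.186e-06]  ψ = [1, 1, 2]  (obs o_4=1)
backtrack: best end state = 1; path = [1, 1, 1, 1, 1]

path = [1, 1, 1, 1, 1]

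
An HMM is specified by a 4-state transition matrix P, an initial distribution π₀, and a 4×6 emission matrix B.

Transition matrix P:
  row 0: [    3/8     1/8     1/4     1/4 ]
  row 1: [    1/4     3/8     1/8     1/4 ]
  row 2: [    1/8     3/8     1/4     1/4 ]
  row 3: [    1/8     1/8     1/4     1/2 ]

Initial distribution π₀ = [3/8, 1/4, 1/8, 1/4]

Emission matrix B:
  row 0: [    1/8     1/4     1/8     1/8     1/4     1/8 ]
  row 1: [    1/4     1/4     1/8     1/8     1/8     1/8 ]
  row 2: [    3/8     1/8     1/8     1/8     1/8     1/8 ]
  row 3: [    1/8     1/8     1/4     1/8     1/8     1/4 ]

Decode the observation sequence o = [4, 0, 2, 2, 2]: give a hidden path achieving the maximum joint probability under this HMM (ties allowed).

t=0: δ = [9.375e-02, 3.125e-02, 1.562e-02, 3.125e-02]  (obs o_0=4)
t=1: δ = [4.395e-03, 2.930e-03, 8.789e-03, 2.930e-03]  ψ = [0, 0, 0, 0]  (obs o_1=0)
t=2: δ = [2.060e-04, 4.120e-04, 2.747e-04, 5.493e-04]  ψ = [0, 2, 2, 2]  (obs o_2=2)
t=3: δ = [1.287e-05, 1.931e-05, 1.717e-05, 6.866e-05]  ψ = [1, 1, 3, 3]  (obs o_3=2)
t=4: δ = [1.073e-06, 1.073e-06, 2.146e-06, 8.583e-06]  ψ = [3, 3, 3, 3]  (obs o_4=2)
backtrack: best end state = 3; path = [0, 2, 3, 3, 3]

path = [0, 2, 3, 3, 3]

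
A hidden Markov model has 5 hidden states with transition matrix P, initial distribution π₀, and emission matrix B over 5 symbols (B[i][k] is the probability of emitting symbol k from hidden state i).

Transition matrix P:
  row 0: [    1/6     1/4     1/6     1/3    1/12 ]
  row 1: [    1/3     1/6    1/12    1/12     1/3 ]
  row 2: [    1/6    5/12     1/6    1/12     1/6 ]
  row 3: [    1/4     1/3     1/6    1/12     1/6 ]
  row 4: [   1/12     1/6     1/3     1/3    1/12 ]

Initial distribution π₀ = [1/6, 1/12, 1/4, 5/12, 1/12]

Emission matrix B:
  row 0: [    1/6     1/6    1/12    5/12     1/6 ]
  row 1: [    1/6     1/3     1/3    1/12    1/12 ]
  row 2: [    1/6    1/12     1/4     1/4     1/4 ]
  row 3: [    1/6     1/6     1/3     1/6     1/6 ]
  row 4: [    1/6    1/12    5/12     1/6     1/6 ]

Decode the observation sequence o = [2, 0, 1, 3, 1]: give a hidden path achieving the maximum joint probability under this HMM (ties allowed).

path = [3, 2, 1, 0, 1]

t=0: δ = [1.389e-02, 2.778e-02, 6.250e-02, 1.389e-01, 3.472e-02]  (obs o_0=2)
t=1: δ = [5.787e-03, 7.716e-03, 3.858e-03, 1.929e-03, 3.858e-03]  ψ = [3, 3, 3, 3, 3]  (obs o_1=0)
t=2: δ = [4.287e-04, 5.358e-04, 1.072e-04, 3.215e-04, 2.143e-04]  ψ = [1, 2, 4, 0, 1]  (obs o_2=1)
t=3: δ = [7.442e-05, 8.931e-06, 1.786e-05, 2.381e-05, 2.977e-05]  ψ = [1, 0, 0, 0, 1]  (obs o_3=3)
t=4: δ = [2.067e-06, 6.202e-06, 1.034e-06, 4.135e-06, 5.168e-07]  ψ = [0, 0, 0, 0, 0]  (obs o_4=1)
backtrack: best end state = 1; path = [3, 2, 1, 0, 1]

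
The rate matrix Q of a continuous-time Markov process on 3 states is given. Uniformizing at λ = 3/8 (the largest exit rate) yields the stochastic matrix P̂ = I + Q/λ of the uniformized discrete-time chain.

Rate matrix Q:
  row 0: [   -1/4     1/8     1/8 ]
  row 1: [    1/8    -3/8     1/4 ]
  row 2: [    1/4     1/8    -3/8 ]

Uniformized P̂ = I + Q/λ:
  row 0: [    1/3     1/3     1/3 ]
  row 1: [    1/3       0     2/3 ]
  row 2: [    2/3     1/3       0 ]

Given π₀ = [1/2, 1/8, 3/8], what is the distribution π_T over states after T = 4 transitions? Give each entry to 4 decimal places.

t=0: π = [0.5000, 0.1250, 0.3750]
t=1: π = [0.4583, 0.2917, 0.2500]
t=2: π = [0.4167, 0.2361, 0.3472]
t=3: π = [0.4491, 0.2546, 0.2963]
t=4: π = [0.4321, 0.2485, 0.3194]

π = [0.4321, 0.2485, 0.3194]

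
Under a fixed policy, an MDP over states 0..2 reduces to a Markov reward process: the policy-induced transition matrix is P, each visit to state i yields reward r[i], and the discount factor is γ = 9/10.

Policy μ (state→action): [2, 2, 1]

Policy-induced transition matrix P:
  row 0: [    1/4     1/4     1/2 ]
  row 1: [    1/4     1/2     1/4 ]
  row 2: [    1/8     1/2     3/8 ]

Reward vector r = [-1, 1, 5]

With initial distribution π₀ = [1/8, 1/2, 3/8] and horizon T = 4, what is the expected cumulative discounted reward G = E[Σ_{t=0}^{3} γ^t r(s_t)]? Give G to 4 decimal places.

G = 6.9772

t=0: π = [0.1250, 0.5000, 0.3750], E[r] = 2.2500, γ^t·E[r] = 2.250000, running G = 2.250000
t=1: π = [0.2031, 0.4688, 0.3281], E[r] = 1.9063, γ^t·E[r] = 1.715625, running G = 3.965625
t=2: π = [0.2090, 0.4492, 0.3418], E[r] = 1.9492, γ^t·E[r] = 1.578867, running G = 5.544492
t=3: π = [0.2073, 0.4478, 0.3450], E[r] = 1.9653, γ^t·E[r] = 1.432727, running G = 6.977219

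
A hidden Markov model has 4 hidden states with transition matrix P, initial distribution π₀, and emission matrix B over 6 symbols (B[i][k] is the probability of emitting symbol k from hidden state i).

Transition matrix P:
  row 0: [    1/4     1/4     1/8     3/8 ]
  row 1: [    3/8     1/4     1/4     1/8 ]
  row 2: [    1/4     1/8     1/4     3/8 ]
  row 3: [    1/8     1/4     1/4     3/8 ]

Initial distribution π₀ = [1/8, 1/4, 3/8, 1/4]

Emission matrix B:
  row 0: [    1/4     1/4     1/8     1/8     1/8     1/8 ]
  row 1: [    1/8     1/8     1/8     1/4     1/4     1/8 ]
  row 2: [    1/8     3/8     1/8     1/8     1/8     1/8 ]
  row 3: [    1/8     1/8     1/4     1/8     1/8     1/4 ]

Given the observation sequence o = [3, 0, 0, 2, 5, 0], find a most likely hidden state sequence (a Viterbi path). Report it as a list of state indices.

t=0: δ = [1.562e-02, 6.250e-02, 4.688e-02, 3.125e-02]  (obs o_0=3)
t=1: δ = [5.859e-03, 1.953e-03, 1.953e-03, 2.197e-03]  ψ = [1, 1, 1, 2]  (obs o_1=0)
t=2: δ = [3.662e-04, 1.831e-04, 9.155e-05, 2.747e-04]  ψ = [0, 0, 0, 0]  (obs o_2=0)
t=3: δ = [1.144e-05, 1.144e-05, 8.583e-06, 3.433e-05]  ψ = [0, 0, 3, 0]  (obs o_3=2)
t=4: δ = [5.364e-07, 1.073e-06, 1.073e-06, 3.219e-06]  ψ = [1, 3, 3, 3]  (obs o_4=5)
t=5: δ = [1.006e-07, 1.006e-07, 1.006e-07, 1.509e-07]  ψ = [1, 3, 3, 3]  (obs o_5=0)
backtrack: best end state = 3; path = [1, 0, 0, 3, 3, 3]

path = [1, 0, 0, 3, 3, 3]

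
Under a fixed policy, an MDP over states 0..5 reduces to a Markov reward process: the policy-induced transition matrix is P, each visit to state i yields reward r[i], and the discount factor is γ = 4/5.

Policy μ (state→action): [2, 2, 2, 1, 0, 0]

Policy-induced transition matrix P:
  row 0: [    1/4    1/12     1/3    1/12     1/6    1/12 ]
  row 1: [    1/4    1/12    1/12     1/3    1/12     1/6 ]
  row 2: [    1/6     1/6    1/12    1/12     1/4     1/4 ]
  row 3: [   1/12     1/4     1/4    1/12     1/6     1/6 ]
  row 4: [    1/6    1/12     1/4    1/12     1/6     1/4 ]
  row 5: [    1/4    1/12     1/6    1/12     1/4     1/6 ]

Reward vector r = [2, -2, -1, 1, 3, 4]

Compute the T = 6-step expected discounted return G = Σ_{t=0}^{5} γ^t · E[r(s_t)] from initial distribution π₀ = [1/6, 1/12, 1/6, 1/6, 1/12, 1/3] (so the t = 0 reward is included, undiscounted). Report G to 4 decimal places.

t=0: π = [0.1667, 0.0833, 0.1667, 0.1667, 0.0833, 0.3333], E[r] = 1.7500, γ^t·E[r] = 1.750000, running G = 1.750000
t=1: π = [0.2014, 0.1250, 0.1944, 0.1042, 0.2014, 0.1736], E[r] = 1.3611, γ^t·E[r] = 1.088889, running G = 2.838889
t=2: π = [0.1997, 0.1169, 0.1991, 0.1146, 0.1869, 0.1829], E[r] = 1.3733, γ^t·E[r] = 0.878889, running G = 3.717778
t=3: π = [0.1987, 0.1190, 0.1987, 0.1126, 0.1888, 0.1822], E[r] = 1.3683, γ^t·E[r] = 0.700568, running G = 4.418346
t=4: π = [0.1989, 0.1187, 0.1984, 0.1131, 0.1885, 0.1824], E[r] = 1.3703, γ^t·E[r] = 0.561284, running G = 4.979630
t=5: π = [0.1989, 0.1187, 0.1985, 0.1130, 0.1885, 0.1823], E[r] = 1.3697, γ^t·E[r] = 0.448827, running G = 5.428456

G = 5.4285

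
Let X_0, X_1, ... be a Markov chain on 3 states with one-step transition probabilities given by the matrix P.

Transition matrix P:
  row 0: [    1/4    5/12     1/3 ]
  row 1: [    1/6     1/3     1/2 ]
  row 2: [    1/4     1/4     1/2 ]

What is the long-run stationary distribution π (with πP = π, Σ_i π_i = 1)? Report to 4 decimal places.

π = [0.2239, 0.3134, 0.4627]

Balance equations π_j = Σ_i π_i·P[i][j]:
  π_0 = 1/4·π_0 + 1/6·π_1 + 1/4·π_2
  π_1 = 5/12·π_0 + 1/3·π_1 + 1/4·π_2
  normalize: π_0 + π_1 + π_2 = 1
Solving the linear system gives exactly π = [15/67, 21/67, 31/67].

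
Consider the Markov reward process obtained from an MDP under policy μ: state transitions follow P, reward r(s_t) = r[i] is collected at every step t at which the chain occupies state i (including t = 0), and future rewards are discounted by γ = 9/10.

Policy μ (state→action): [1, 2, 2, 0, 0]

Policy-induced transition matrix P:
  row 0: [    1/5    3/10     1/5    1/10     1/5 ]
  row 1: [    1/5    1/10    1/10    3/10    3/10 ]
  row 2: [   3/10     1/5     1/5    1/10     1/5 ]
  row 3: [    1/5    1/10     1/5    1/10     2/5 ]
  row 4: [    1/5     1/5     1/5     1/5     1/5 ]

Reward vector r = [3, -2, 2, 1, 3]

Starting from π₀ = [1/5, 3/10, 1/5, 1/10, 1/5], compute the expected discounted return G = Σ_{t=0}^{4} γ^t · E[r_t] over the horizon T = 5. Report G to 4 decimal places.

G = 5.9407

t=0: π = [0.2000, 0.3000, 0.2000, 0.1000, 0.2000], E[r] = 1.1000, γ^t·E[r] = 1.100000, running G = 1.100000
t=1: π = [0.2200, 0.1800, 0.1700, 0.1800, 0.2500], E[r] = 1.5700, γ^t·E[r] = 1.413000, running G = 2.513000
t=2: π = [0.2170, 0.1860, 0.1820, 0.1610, 0.2540], E[r] = 1.5660, γ^t·E[r] = 1.268460, running G = 3.781460
t=3: π = [0.2182, 0.1870, 0.1814, 0.1626, 0.2508], E[r] = 1.5584, γ^t·E[r] = 1.136074, running G = 4.917534
t=4: π = [0.2181, 0.1869, 0.1813, 0.1625, 0.2512], E[r] = 1.5594, γ^t·E[r] = 1.023149, running G = 5.940682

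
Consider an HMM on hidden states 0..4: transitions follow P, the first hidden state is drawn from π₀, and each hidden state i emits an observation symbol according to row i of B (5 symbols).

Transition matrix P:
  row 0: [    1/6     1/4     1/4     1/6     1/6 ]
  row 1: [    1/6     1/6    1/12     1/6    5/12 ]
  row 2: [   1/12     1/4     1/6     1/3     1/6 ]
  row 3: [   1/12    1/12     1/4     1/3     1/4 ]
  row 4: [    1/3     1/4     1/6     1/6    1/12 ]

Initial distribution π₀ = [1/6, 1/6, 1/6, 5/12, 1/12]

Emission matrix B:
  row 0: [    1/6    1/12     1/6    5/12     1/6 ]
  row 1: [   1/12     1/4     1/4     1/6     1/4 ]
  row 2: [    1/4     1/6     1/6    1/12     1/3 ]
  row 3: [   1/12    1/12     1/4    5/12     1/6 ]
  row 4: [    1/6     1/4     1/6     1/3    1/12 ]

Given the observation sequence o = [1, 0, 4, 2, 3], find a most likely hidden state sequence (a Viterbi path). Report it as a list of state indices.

path = [1, 4, 2, 3, 3]

t=0: δ = [1.389e-02, 4.167e-02, 2.778e-02, 3.472e-02, 2.083e-02]  (obs o_0=1)
t=1: δ = [1.157e-03, 5.787e-04, 2.170e-03, 9.645e-04, 2.894e-03]  ψ = [1, 1, 3, 3, 1]  (obs o_1=0)
t=2: δ = [1.608e-04, 1.808e-04, 1.608e-04, 1.206e-04, 3.014e-05]  ψ = [4, 4, 4, 2, 2]  (obs o_2=4)
t=3: δ = [5.023e-06, 1.005e-05, 6.698e-06, 1.340e-05, 1.256e-05]  ψ = [1, 0, 0, 2, 1]  (obs o_3=2)
t=4: δ = [1.744e-06, 5.233e-07, 2.791e-07, 1.861e-06, 1.395e-06]  ψ = [4, 4, 3, 3, 1]  (obs o_4=3)
backtrack: best end state = 3; path = [1, 4, 2, 3, 3]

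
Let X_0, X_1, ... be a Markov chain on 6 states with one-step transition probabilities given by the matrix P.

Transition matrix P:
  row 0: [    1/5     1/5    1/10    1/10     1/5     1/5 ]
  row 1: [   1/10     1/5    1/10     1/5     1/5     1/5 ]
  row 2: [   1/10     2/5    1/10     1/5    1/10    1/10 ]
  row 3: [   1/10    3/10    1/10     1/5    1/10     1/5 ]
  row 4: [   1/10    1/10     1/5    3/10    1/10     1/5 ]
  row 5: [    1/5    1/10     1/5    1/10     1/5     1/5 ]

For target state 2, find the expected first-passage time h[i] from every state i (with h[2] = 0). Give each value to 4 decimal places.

First-step conditioning: h[2] = 0; for i ≠ 2, h[i] = 1 + Σ_k P[i][k]·h[k].
  h[0] = 1 + 1/5·h[0] + 1/5·h[1] + 1/10·h[3] + 1/5·h[4] + 1/5·h[5]
  h[1] = 1 + 1/10·h[0] + 1/5·h[1] + 1/5·h[3] + 1/5·h[4] + 1/5·h[5]
  h[3] = 1 + 1/10·h[0] + 3/10·h[1] + 1/5·h[3] + 1/10·h[4] + 1/5·h[5]
  h[4] = 1 + 1/10·h[0] + 1/10·h[1] + 3/10·h[3] + 1/10·h[4] + 1/5·h[5]
  h[5] = 1 + 1/5·h[0] + 1/10·h[1] + 1/10·h[3] + 1/5·h[4] + 1/5·h[5]
Solving the 5×5 linear system over states ≠ 2 gives exactly h = [49900/6819, 16650/2273, 0, 16800/2273, 15150/2273, 44905/6819] (h[2] = 0 is the target).

h = [7.3178, 7.3251, 0.0000, 7.3911, 6.6652, 6.5853]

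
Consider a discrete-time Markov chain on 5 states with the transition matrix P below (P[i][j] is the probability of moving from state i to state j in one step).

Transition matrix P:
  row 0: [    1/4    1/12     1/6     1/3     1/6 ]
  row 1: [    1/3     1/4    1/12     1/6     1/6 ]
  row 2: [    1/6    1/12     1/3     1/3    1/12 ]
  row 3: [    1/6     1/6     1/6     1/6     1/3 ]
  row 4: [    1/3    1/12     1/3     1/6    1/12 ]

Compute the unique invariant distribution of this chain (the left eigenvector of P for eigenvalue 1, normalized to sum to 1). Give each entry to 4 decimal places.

Balance equations π_j = Σ_i π_i·P[i][j]:
  π_0 = 1/4·π_0 + 1/3·π_1 + 1/6·π_2 + 1/6·π_3 + 1/3·π_4
  π_1 = 1/12·π_0 + 1/4·π_1 + 1/12·π_2 + 1/6·π_3 + 1/12·π_4
  π_2 = 1/6·π_0 + 1/12·π_1 + 1/3·π_2 + 1/6·π_3 + 1/3·π_4
  π_3 = 1/3·π_0 + 1/6·π_1 + 1/3·π_2 + 1/6·π_3 + 1/6·π_4
  normalize: π_0 + π_1 + π_2 + π_3 + π_4 = 1
Solving the linear system gives exactly π = [2260/9573, 1190/9573, 2129/9573, 2327/9573, 1667/9573].

π = [0.2361, 0.1243, 0.2224, 0.2431, 0.1741]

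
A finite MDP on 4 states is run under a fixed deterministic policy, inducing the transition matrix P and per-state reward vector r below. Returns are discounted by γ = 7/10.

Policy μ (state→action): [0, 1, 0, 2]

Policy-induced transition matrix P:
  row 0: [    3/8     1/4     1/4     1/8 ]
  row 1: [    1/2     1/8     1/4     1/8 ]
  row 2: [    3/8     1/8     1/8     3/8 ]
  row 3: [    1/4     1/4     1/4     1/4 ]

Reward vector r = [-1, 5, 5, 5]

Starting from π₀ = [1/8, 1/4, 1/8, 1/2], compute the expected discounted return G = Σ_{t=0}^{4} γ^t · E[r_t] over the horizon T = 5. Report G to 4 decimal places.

t=0: π = [0.1250, 0.2500, 0.1250, 0.5000], E[r] = 4.2500, γ^t·E[r] = 4.250000, running G = 4.250000
t=1: π = [0.3438, 0.2031, 0.2344, 0.2188], E[r] = 2.9375, γ^t·E[r] = 2.056250, running G = 6.306250
t=2: π = [0.3730, 0.1953, 0.2207, 0.2109], E[r] = 2.7617, γ^t·E[r] = 1.353242, running G = 7.659492
t=3: π = [0.3730, 0.1980, 0.2224, 0.2065], E[r] = 2.7617, γ^t·E[r] = 0.947270, running G = 8.606762
t=4: π = [0.3739, 0.1974, 0.2222, 0.2064], E[r] = 2.7564, γ^t·E[r] = 0.661814, running G = 9.268575

G = 9.2686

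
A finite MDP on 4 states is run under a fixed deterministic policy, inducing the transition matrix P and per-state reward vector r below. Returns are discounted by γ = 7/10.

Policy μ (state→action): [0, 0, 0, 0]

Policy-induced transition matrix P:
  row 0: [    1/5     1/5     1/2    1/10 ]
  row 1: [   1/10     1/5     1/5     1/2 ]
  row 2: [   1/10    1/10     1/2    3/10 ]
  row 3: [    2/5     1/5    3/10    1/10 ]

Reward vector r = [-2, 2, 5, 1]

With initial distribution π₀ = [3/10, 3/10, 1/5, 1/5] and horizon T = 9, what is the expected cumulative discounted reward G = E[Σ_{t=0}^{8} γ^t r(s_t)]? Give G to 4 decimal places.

G = 5.9270

t=0: π = [0.3000, 0.3000, 0.2000, 0.2000], E[r] = 1.2000, γ^t·E[r] = 1.200000, running G = 1.200000
t=1: π = [0.1900, 0.1800, 0.3700, 0.2600], E[r] = 2.0900, γ^t·E[r] = 1.463000, running G = 2.663000
t=2: π = [0.1970, 0.1630, 0.3940, 0.2460], E[r] = 2.1480, γ^t·E[r] = 1.052520, running G = 3.715520
t=3: π = [0.1935, 0.1606, 0.4019, 0.2440], E[r] = 2.1877, γ^t·E[r] = 0.750381, running G = 4.465901
t=4: π = [0.1926, 0.1598, 0.4030, 0.2446], E[r] = 2.1942, γ^t·E[r] = 0.526837, running G = 4.992738
t=5: π = [0.1926, 0.1597, 0.4031, 0.2445], E[r] = 2.1943, γ^t·E[r] = 0.368797, running G = 5.361535
t=6: π = [0.1926, 0.1597, 0.4032, 0.2445], E[r] = 2.1946, γ^t·E[r] = 0.258188, running G = 5.619723
t=7: π = [0.1926, 0.1597, 0.4032, 0.2445], E[r] = 2.1946, γ^t·E[r] = 0.180736, running G = 5.800459
t=8: π = [0.1926, 0.1597, 0.4032, 0.2445], E[r] = 2.1946, γ^t·E[r] = 0.126515, running G = 5.926973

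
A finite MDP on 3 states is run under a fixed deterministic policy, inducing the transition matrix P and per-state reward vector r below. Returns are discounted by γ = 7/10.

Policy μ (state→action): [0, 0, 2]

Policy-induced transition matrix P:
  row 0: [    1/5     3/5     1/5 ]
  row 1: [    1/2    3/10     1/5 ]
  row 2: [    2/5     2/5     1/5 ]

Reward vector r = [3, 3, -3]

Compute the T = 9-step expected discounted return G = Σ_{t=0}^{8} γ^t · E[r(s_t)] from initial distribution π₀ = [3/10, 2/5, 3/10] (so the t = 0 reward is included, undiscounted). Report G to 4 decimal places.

t=0: π = [0.3000, 0.4000, 0.3000], E[r] = 1.2000, γ^t·E[r] = 1.200000, running G = 1.200000
t=1: π = [0.3800, 0.4200, 0.2000], E[r] = 1.8000, γ^t·E[r] = 1.260000, running G = 2.460000
t=2: π = [0.3660, 0.4340, 0.2000], E[r] = 1.8000, γ^t·E[r] = 0.882000, running G = 3.342000
t=3: π = [0.3702, 0.4298, 0.2000], E[r] = 1.8000, γ^t·E[r] = 0.617400, running G = 3.959400
t=4: π = [0.3689, 0.4311, 0.2000], E[r] = 1.8000, γ^t·E[r] = 0.432180, running G = 4.391580
t=5: π = [0.3693, 0.4307, 0.2000], E[r] = 1.8000, γ^t·E[r] = 0.302526, running G = 4.694106
t=6: π = [0.3692, 0.4308, 0.2000], E[r] = 1.8000, γ^t·E[r] = 0.211768, running G = 4.905874
t=7: π = [0.3692, 0.4308, 0.2000], E[r] = 1.8000, γ^t·E[r] = 0.148238, running G = 5.054112
t=8: π = [0.3692, 0.4308, 0.2000], E[r] = 1.8000, γ^t·E[r] = 0.103766, running G = 5.157878

G = 5.1579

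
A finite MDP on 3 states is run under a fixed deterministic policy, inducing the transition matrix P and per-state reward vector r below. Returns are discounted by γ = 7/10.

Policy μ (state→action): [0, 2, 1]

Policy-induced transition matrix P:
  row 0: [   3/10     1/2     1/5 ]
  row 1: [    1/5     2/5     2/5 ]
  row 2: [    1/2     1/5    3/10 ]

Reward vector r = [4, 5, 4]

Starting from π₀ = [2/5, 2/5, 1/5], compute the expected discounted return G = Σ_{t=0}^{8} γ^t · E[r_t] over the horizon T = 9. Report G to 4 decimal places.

G = 14.0308

t=0: π = [0.4000, 0.4000, 0.2000], E[r] = 4.4000, γ^t·E[r] = 4.400000, running G = 4.400000
t=1: π = [0.3000, 0.4000, 0.3000], E[r] = 4.4000, γ^t·E[r] = 3.080000, running G = 7.480000
t=2: π = [0.3200, 0.3700, 0.3100], E[r] = 4.3700, γ^t·E[r] = 2.141300, running G = 9.621300
t=3: π = [0.3250, 0.3700, 0.3050], E[r] = 4.3700, γ^t·E[r] = 1.498910, running G = 11.120210
t=4: π = [0.3240, 0.3715, 0.3045], E[r] = 4.3715, γ^t·E[r] = 1.049597, running G = 12.169807
t=5: π = [0.3238, 0.3715, 0.3048], E[r] = 4.3715, γ^t·E[r] = 0.734718, running G = 12.904525
t=6: π = [0.3238, 0.3714, 0.3048], E[r] = 4.3714, γ^t·E[r] = 0.514294, running G = 13.418819
t=7: π = [0.3238, 0.3714, 0.3048], E[r] = 4.3714, γ^t·E[r] = 0.360006, running G = 13.778825
t=8: π = [0.3238, 0.3714, 0.3048], E[r] = 4.3714, γ^t·E[r] = 0.252004, running G = 14.030829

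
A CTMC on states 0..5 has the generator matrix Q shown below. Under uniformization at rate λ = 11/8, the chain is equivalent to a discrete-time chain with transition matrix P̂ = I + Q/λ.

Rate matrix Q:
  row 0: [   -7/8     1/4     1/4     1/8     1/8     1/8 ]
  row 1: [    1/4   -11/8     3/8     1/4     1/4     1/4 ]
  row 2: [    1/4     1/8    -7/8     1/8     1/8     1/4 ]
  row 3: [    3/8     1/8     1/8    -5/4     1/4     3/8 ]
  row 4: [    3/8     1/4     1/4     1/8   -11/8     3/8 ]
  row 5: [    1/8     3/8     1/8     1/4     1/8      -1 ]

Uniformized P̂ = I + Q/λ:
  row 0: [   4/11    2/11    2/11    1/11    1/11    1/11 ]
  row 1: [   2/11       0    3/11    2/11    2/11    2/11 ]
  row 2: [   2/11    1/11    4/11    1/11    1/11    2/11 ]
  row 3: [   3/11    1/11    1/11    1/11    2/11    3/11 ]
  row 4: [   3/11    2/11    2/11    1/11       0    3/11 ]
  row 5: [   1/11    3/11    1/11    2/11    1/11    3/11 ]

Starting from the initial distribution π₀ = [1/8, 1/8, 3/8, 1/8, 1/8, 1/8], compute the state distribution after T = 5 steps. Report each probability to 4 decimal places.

π = [0.2252, 0.1443, 0.2024, 0.1222, 0.1055, 0.2003]

t=0: π = [0.1250, 0.1250, 0.3750, 0.1250, 0.1250, 0.1250]
t=1: π = [0.2159, 0.1250, 0.2386, 0.1136, 0.1023, 0.2045]
t=2: π = [0.2221, 0.1457, 0.2076, 0.1209, 0.1033, 0.2004]
t=3: π = [0.2244, 0.1437, 0.2036, 0.1224, 0.1057, 0.2002]
t=4: π = [0.2251, 0.1443, 0.2026, 0.1222, 0.1055, 0.2004]
t=5: π = [0.2252, 0.1443, 0.2024, 0.1222, 0.1055, 0.2003]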